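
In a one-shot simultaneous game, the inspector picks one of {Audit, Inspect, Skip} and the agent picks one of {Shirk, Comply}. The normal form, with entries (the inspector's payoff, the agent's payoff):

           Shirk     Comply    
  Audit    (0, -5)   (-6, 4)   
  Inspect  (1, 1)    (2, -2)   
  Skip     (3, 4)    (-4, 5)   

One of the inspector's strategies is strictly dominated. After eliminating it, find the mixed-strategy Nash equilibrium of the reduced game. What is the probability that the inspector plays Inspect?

p = 1/4

The inspector's strategy Audit is strictly dominated by Skip: 3 > 0 and -4 > -6. Eliminate Audit.
In a mixed equilibrium the agent is indifferent between Shirk and Comply; this condition fixes p.
  the agent's payoff to Shirk: p·1 + (1−p)·4 = -3p + 4
  the agent's payoff to Comply: p·(-2) + (1−p)·5 = -7p + 5
  -3p + 4 = -7p + 5  ⇒  4p = 1  ⇒  p = 1/4.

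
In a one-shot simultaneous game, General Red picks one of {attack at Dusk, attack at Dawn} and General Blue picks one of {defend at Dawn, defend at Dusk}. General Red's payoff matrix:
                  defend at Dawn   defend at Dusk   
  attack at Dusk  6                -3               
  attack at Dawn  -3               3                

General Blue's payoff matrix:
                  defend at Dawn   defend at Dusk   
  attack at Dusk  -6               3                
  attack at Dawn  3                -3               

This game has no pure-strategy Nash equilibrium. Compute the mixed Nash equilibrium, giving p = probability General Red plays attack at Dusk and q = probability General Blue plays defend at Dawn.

Set General Blue's expected payoff from defend at Dawn equal to that from defend at Dusk:
  General Blue's payoff to defend at Dawn: p·(-6) + (1−p)·3 = -9p + 3
  General Blue's payoff to defend at Dusk: p·3 + (1−p)·(-3) = 6p - 3
  -9p + 3 = 6p - 3  ⇒  -15p = -6  ⇒  p = 2/5.
Set General Red's expected payoff from attack at Dusk equal to that from attack at Dawn:
  General Red's expected payoff from attack at Dusk: q·6 + (1−q)·(-3) = 9q - 3
  General Red's expected payoff from attack at Dawn: q·(-3) + (1−q)·3 = -6q + 3
  9q - 3 = -6q + 3  ⇒  15q = 6  ⇒  q = 2/5.

p = 2/5, q = 2/5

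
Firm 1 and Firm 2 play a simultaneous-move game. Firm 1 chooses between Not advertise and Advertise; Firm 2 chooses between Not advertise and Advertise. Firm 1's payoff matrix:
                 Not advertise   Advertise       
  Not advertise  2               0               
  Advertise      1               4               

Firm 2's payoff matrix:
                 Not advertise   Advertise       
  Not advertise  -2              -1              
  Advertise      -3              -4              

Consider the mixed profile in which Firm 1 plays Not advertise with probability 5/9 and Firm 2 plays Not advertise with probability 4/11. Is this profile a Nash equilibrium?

No

Given Firm 1's mix p = 5/9, Firm 2's payoff from Not advertise is -22/9 but from Advertise is -7/3. Firm 2 strictly prefers Advertise, so Firm 2 would not mix.
So the proposed profile is not a Nash equilibrium.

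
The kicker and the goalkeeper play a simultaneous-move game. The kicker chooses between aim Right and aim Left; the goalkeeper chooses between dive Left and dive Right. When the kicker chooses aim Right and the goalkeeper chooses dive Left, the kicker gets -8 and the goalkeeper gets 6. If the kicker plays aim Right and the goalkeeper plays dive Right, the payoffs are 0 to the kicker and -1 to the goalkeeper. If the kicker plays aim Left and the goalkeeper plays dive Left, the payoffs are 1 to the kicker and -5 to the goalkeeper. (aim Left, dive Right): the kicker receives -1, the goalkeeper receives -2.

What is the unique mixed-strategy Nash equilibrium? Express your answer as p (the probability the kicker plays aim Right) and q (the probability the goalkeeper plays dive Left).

For the goalkeeper to be willing to mix, the goalkeeper must be indifferent between dive Left and dive Right, which pins down the kicker's mix.
  the goalkeeper's payoff to dive Left: p·6 + (1−p)·(-5) = 11p - 5
  the goalkeeper's payoff to dive Right: p·(-1) + (1−p)·(-2) = p - 2
  11p - 5 = p - 2  ⇒  10p = 3  ⇒  p = 3/10.
The kicker's indifference between aim Right and aim Left determines the goalkeeper's mixing probability q:
  the kicker's expected payoff from aim Right: q·(-8) + (1−q)·0 = -8q
  the kicker's expected payoff from aim Left: q·1 + (1−q)·(-1) = 2q - 1
  -8q = 2q - 1  ⇒  -10q = -1  ⇒  q = 1/10.

p = 3/10, q = 1/10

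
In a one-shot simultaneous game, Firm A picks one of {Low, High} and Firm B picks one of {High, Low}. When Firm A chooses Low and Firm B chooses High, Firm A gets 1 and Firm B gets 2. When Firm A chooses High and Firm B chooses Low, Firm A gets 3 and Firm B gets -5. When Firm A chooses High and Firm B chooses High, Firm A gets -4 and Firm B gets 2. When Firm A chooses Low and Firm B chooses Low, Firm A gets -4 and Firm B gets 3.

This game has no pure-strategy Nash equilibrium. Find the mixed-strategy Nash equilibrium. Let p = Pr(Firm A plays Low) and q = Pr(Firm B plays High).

p = 7/8, q = 7/12

Set Firm B's expected payoff from High equal to that from Low:
  Firm B's payoff from High: p·2 + (1−p)·2 = 2
  Firm B's payoff from Low: p·3 + (1−p)·(-5) = 8p - 5
  2 = 8p - 5  ⇒  -8p = -7  ⇒  p = 7/8.
In a mixed equilibrium Firm A is indifferent between Low and High; this condition fixes q.
  Firm A's expected payoff from Low: q·1 + (1−q)·(-4) = 5q - 4
  Firm A's expected payoff from High: q·(-4) + (1−q)·3 = -7q + 3
  5q - 4 = -7q + 3  ⇒  12q = 7  ⇒  q = 7/12.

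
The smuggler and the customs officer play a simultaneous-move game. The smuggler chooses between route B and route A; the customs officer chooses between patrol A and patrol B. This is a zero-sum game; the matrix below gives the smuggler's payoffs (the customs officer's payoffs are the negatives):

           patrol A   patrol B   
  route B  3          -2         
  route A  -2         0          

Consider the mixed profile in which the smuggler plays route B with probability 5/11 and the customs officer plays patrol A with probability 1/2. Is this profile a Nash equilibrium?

No

Given the smuggler's mix p = 5/11, the customs officer's payoff from patrol A is -3/11 but from patrol B is 10/11. The customs officer strictly prefers patrol B, so the customs officer would not mix.
So the proposed profile is not a Nash equilibrium.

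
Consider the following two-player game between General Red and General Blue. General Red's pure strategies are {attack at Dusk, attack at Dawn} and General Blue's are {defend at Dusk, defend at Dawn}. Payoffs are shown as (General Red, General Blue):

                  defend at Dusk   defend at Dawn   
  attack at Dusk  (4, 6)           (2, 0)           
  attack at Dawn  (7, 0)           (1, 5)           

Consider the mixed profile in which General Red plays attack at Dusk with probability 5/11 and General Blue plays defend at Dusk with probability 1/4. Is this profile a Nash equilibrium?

Check General Blue's indifference given General Red's mix p = 5/11:
  payoff from defend at Dusk = 30/11; payoff from defend at Dawn = 30/11 — equal.
Check General Red's indifference given General Blue's mix q = 1/4:
  payoff from attack at Dusk = 5/2; payoff from attack at Dawn = 5/2 — equal.
Both players are indifferent, so neither can profitably deviate.

Yes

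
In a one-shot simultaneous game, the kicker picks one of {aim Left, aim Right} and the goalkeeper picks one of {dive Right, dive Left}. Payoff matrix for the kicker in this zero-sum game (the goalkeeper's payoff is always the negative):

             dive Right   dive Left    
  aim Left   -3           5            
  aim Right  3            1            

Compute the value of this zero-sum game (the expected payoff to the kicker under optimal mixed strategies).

The goalkeeper's mix must leave the kicker indifferent between aim Left and aim Right.
  the kicker's expected payoff from aim Left: q·(-3) + (1−q)·5 = -8q + 5
  the kicker's expected payoff from aim Right: q·3 + (1−q)·1 = 2q + 1
  -8q + 5 = 2q + 1  ⇒  -10q = -4  ⇒  q = 2/5.
The value is the kicker's expected payoff against this mix (using aim Left): (2/5)·(-3) + (3/5)·5 = 9/5.

v = 9/5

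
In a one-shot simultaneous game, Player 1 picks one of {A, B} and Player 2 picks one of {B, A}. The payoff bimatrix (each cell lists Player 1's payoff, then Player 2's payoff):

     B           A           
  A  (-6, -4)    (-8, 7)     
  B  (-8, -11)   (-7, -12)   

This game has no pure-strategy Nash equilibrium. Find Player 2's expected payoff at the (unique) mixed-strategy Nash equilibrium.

Player 1's mix must leave Player 2 indifferent between B and A.
  Player 2's expected payoff from B: p·(-4) + (1−p)·(-11) = 7p - 11
  Player 2's expected payoff from A: p·7 + (1−p)·(-12) = 19p - 12
  7p - 11 = 19p - 12  ⇒  -12p = -1  ⇒  p = 1/12.
At equilibrium Player 2 is indifferent across columns, so Player 2's payoff equals the payoff from B: (1/12)·(-4) + (11/12)·(-11) = -125/12.

-125/12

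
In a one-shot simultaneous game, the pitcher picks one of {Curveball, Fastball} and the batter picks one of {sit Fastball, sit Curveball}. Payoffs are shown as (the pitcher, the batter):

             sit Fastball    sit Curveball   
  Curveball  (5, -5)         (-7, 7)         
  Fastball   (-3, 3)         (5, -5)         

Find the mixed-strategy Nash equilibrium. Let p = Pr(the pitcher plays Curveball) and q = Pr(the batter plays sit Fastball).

p = 2/5, q = 3/5

In a mixed equilibrium the batter is indifferent between sit Fastball and sit Curveball; this condition fixes p.
  the batter's payoff from sit Fastball: p·(-5) + (1−p)·3 = -8p + 3
  the batter's payoff from sit Curveball: p·7 + (1−p)·(-5) = 12p - 5
  -8p + 3 = 12p - 5  ⇒  -20p = -8  ⇒  p = 2/5.
The batter's mix must leave the pitcher indifferent between Curveball and Fastball.
  the pitcher's expected payoff from Curveball: q·5 + (1−q)·(-7) = 12q - 7
  the pitcher's expected payoff from Fastball: q·(-3) + (1−q)·5 = -8q + 5
  12q - 7 = -8q + 5  ⇒  20q = 12  ⇒  q = 3/5.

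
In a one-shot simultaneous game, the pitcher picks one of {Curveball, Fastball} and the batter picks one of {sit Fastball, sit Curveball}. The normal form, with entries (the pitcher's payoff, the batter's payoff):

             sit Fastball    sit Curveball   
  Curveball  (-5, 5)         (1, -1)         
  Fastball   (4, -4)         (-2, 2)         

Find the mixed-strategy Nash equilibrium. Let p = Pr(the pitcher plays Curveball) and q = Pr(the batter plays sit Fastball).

The pitcher's mix must leave the batter indifferent between sit Fastball and sit Curveball.
  the batter's expected payoff from sit Fastball: p·5 + (1−p)·(-4) = 9p - 4
  the batter's expected payoff from sit Curveball: p·(-1) + (1−p)·2 = -3p + 2
  9p - 4 = -3p + 2  ⇒  12p = 6  ⇒  p = 1/2.
For the pitcher to be willing to mix, the pitcher must be indifferent between Curveball and Fastball, which pins down the batter's mix.
  the pitcher's payoff from Curveball: q·(-5) + (1−q)·1 = -6q + 1
  the pitcher's payoff from Fastball: q·4 + (1−q)·(-2) = 6q - 2
  -6q + 1 = 6q - 2  ⇒  -12q = -3  ⇒  q = 1/4.

p = 1/2, q = 1/4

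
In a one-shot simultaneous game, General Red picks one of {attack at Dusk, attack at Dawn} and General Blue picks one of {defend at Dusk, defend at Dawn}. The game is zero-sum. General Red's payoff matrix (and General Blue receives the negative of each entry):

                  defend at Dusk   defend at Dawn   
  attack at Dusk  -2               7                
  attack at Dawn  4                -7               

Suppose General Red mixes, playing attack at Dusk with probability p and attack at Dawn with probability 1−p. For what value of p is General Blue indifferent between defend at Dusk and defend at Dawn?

General Blue's indifference between defend at Dusk and defend at Dawn determines General Red's mixing probability p:
  General Blue's payoff to defend at Dusk: p·2 + (1−p)·(-4) = 6p - 4
  General Blue's payoff to defend at Dawn: p·(-7) + (1−p)·7 = -14p + 7
  6p - 4 = -14p + 7  ⇒  20p = 11  ⇒  p = 11/20.

p = 11/20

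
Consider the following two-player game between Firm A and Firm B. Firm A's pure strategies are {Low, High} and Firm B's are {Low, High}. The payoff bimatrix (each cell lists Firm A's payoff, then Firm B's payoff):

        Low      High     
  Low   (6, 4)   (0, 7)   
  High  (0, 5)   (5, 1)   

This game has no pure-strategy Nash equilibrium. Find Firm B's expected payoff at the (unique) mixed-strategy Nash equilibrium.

31/7

For Firm B to be willing to mix, Firm B must be indifferent between Low and High, which pins down Firm A's mix.
  Firm B's expected payoff from Low: p·4 + (1−p)·5 = -p + 5
  Firm B's expected payoff from High: p·7 + (1−p)·1 = 6p + 1
  -p + 5 = 6p + 1  ⇒  -7p = -4  ⇒  p = 4/7.
At equilibrium Firm B is indifferent across columns, so Firm B's payoff equals the payoff from Low: (4/7)·4 + (3/7)·5 = 31/7.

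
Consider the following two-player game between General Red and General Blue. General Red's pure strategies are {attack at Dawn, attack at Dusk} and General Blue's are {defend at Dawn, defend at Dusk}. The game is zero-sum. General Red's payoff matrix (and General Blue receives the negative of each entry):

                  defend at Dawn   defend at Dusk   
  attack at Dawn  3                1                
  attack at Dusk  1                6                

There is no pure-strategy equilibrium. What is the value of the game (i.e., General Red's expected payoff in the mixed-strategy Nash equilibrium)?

For General Red to be willing to mix, General Red must be indifferent between attack at Dawn and attack at Dusk, which pins down General Blue's mix.
  General Red's expected payoff from attack at Dawn: q·3 + (1−q)·1 = 2q + 1
  General Red's expected payoff from attack at Dusk: q·1 + (1−q)·6 = -5q + 6
  2q + 1 = -5q + 6  ⇒  7q = 5  ⇒  q = 5/7.
The value is General Red's expected payoff against this mix (using attack at Dawn): (5/7)·3 + (2/7)·1 = 17/7.

v = 17/7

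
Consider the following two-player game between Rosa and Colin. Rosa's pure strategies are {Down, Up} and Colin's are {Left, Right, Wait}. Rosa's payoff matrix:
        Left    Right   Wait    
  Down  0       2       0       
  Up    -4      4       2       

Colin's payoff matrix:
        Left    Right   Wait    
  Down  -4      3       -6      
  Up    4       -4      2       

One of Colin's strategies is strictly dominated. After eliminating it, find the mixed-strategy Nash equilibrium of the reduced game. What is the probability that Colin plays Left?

Colin's strategy Wait is strictly dominated by Left: -4 > -6 and 4 > 2. Eliminate Wait.
In a mixed equilibrium Rosa is indifferent between Down and Up; this condition fixes q.
  Rosa's expected payoff from Down: q·0 + (1−q)·2 = -2q + 2
  Rosa's expected payoff from Up: q·(-4) + (1−q)·4 = -8q + 4
  -2q + 2 = -8q + 4  ⇒  6q = 2  ⇒  q = 1/3.

q = 1/3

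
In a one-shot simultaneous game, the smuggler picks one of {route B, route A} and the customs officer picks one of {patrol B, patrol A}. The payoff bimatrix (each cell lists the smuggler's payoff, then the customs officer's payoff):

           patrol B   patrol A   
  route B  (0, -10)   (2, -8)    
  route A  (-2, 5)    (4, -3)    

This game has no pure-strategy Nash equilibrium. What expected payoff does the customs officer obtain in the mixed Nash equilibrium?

-7

For the customs officer to be willing to mix, the customs officer must be indifferent between patrol B and patrol A, which pins down the smuggler's mix.
  the customs officer's payoff from patrol B: p·(-10) + (1−p)·5 = -15p + 5
  the customs officer's payoff from patrol A: p·(-8) + (1−p)·(-3) = -5p - 3
  -15p + 5 = -5p - 3  ⇒  -10p = -8  ⇒  p = 4/5.
At equilibrium the customs officer is indifferent across columns, so the customs officer's payoff equals the payoff from patrol B: (4/5)·(-10) + (1/5)·5 = -7.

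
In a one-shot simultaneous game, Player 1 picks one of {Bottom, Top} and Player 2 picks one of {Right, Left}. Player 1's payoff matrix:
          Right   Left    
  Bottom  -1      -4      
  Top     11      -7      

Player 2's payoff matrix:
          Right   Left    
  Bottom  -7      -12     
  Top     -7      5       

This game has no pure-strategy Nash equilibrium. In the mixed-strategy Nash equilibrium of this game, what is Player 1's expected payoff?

Player 1's indifference between Bottom and Top determines Player 2's mixing probability q:
  Player 1's payoff from Bottom: q·(-1) + (1−q)·(-4) = 3q - 4
  Player 1's payoff from Top: q·11 + (1−q)·(-7) = 18q - 7
  3q - 4 = 18q - 7  ⇒  -15q = -3  ⇒  q = 1/5.
At equilibrium Player 1 is indifferent across rows, so Player 1's payoff equals the payoff from Bottom: (1/5)·(-1) + (4/5)·(-4) = -17/5.

-17/5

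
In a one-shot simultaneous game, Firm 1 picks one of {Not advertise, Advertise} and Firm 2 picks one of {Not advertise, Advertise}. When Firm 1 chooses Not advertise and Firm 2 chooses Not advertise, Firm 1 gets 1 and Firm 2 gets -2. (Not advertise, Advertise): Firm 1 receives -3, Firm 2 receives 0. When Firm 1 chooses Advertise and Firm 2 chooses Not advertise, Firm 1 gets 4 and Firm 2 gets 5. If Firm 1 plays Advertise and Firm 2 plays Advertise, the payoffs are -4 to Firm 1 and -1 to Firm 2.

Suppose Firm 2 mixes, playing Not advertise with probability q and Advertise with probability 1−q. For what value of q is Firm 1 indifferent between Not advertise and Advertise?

q = 1/4

In a mixed equilibrium Firm 1 is indifferent between Not advertise and Advertise; this condition fixes q.
  Firm 1's expected payoff from Not advertise: q·1 + (1−q)·(-3) = 4q - 3
  Firm 1's expected payoff from Advertise: q·4 + (1−q)·(-4) = 8q - 4
  4q - 3 = 8q - 4  ⇒  -4q = -1  ⇒  q = 1/4.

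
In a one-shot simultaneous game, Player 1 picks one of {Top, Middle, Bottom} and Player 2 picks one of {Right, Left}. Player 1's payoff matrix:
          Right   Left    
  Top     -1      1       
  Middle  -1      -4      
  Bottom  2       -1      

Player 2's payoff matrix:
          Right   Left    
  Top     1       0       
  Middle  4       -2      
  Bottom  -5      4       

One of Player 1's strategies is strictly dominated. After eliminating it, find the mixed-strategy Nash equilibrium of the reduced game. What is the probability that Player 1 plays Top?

Player 1's strategy Middle is strictly dominated by Bottom: 2 > -1 and -1 > -4. Eliminate Middle.
Player 1's mix must leave Player 2 indifferent between Right and Left.
  Player 2's payoff from Right: p·1 + (1−p)·(-5) = 6p - 5
  Player 2's payoff from Left: p·0 + (1−p)·4 = -4p + 4
  6p - 5 = -4p + 4  ⇒  10p = 9  ⇒  p = 9/10.

p = 9/10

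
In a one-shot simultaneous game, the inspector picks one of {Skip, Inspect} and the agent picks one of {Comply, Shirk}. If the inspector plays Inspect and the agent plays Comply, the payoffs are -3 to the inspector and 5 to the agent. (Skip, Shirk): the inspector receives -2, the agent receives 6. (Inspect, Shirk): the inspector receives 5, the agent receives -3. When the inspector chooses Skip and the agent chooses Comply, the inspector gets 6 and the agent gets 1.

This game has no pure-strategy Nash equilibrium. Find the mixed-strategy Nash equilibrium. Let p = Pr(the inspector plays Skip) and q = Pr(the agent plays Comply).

Set the agent's expected payoff from Comply equal to that from Shirk:
  the agent's payoff from Comply: p·1 + (1−p)·5 = -4p + 5
  the agent's payoff from Shirk: p·6 + (1−p)·(-3) = 9p - 3
  -4p + 5 = 9p - 3  ⇒  -13p = -8  ⇒  p = 8/13.
In a mixed equilibrium the inspector is indifferent between Skip and Inspect; this condition fixes q.
  the inspector's payoff from Skip: q·6 + (1−q)·(-2) = 8q - 2
  the inspector's payoff from Inspect: q·(-3) + (1−q)·5 = -8q + 5
  8q - 2 = -8q + 5  ⇒  16q = 7  ⇒  q = 7/16.

p = 8/13, q = 7/16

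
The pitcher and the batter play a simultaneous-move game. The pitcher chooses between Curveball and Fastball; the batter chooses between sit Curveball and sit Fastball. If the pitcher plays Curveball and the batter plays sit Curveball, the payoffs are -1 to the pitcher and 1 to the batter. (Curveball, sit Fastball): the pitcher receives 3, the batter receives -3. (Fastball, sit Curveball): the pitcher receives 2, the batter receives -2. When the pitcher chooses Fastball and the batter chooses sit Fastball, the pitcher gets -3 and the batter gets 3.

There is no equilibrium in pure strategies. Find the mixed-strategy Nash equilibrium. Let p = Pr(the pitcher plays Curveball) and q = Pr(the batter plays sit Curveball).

p = 5/9, q = 2/3

In a mixed equilibrium the batter is indifferent between sit Curveball and sit Fastball; this condition fixes p.
  the batter's expected payoff from sit Curveball: p·1 + (1−p)·(-2) = 3p - 2
  the batter's expected payoff from sit Fastball: p·(-3) + (1−p)·3 = -6p + 3
  3p - 2 = -6p + 3  ⇒  9p = 5  ⇒  p = 5/9.
For the pitcher to be willing to mix, the pitcher must be indifferent between Curveball and Fastball, which pins down the batter's mix.
  the pitcher's expected payoff from Curveball: q·(-1) + (1−q)·3 = -4q + 3
  the pitcher's expected payoff from Fastball: q·2 + (1−q)·(-3) = 5q - 3
  -4q + 3 = 5q - 3  ⇒  -9q = -6  ⇒  q = 2/3.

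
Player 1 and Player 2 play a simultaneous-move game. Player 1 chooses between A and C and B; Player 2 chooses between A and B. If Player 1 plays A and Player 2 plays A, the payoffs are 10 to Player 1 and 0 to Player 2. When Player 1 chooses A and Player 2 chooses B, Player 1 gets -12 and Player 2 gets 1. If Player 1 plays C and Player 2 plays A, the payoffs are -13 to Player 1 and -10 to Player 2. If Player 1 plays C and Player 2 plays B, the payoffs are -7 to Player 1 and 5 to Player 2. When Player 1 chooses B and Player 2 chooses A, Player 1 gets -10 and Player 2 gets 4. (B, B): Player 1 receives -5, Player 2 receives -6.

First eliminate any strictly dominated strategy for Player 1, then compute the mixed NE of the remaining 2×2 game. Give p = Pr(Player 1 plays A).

p = 10/11

Player 1's strategy C is strictly dominated by B: -10 > -13 and -5 > -7. Eliminate C.
For Player 2 to be willing to mix, Player 2 must be indifferent between A and B, which pins down Player 1's mix.
  Player 2's payoff to A: p·0 + (1−p)·4 = -4p + 4
  Player 2's payoff to B: p·1 + (1−p)·(-6) = 7p - 6
  -4p + 4 = 7p - 6  ⇒  -11p = -10  ⇒  p = 10/11.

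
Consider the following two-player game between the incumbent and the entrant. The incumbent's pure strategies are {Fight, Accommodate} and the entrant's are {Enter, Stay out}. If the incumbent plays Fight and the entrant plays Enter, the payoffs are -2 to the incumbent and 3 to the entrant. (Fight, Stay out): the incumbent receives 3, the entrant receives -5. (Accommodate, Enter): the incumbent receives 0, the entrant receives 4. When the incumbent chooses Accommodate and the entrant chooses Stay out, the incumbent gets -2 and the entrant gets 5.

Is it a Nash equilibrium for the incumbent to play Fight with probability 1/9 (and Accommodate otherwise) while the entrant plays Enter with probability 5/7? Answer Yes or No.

Yes

Check the entrant's indifference given the incumbent's mix p = 1/9:
  payoff from Enter = 35/9; payoff from Stay out = 35/9 — equal.
Check the incumbent's indifference given the entrant's mix q = 5/7:
  payoff from Fight = -4/7; payoff from Accommodate = -4/7 — equal.
Both players are indifferent, so neither can profitably deviate.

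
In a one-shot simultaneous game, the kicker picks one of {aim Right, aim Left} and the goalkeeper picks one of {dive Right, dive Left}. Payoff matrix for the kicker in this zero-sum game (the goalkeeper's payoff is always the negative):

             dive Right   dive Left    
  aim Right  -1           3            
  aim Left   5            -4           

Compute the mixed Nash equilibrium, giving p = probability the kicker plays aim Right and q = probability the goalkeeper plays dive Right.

The kicker's mix must leave the goalkeeper indifferent between dive Right and dive Left.
  the goalkeeper's payoff from dive Right: p·1 + (1−p)·(-5) = 6p - 5
  the goalkeeper's payoff from dive Left: p·(-3) + (1−p)·4 = -7p + 4
  6p - 5 = -7p + 4  ⇒  13p = 9  ⇒  p = 9/13.
The kicker's indifference between aim Right and aim Left determines the goalkeeper's mixing probability q:
  the kicker's expected payoff from aim Right: q·(-1) + (1−q)·3 = -4q + 3
  the kicker's expected payoff from aim Left: q·5 + (1−q)·(-4) = 9q - 4
  -4q + 3 = 9q - 4  ⇒  -13q = -7  ⇒  q = 7/13.

p = 9/13, q = 7/13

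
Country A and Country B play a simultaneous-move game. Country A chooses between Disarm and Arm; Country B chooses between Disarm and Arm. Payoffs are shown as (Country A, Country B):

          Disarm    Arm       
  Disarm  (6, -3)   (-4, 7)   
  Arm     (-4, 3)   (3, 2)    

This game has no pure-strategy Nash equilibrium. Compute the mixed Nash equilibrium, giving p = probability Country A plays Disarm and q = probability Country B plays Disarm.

p = 1/11, q = 7/17

Set Country B's expected payoff from Disarm equal to that from Arm:
  Country B's expected payoff from Disarm: p·(-3) + (1−p)·3 = -6p + 3
  Country B's expected payoff from Arm: p·7 + (1−p)·2 = 5p + 2
  -6p + 3 = 5p + 2  ⇒  -11p = -1  ⇒  p = 1/11.
In a mixed equilibrium Country A is indifferent between Disarm and Arm; this condition fixes q.
  Country A's expected payoff from Disarm: q·6 + (1−q)·(-4) = 10q - 4
  Country A's expected payoff from Arm: q·(-4) + (1−q)·3 = -7q + 3
  10q - 4 = -7q + 3  ⇒  17q = 7  ⇒  q = 7/17.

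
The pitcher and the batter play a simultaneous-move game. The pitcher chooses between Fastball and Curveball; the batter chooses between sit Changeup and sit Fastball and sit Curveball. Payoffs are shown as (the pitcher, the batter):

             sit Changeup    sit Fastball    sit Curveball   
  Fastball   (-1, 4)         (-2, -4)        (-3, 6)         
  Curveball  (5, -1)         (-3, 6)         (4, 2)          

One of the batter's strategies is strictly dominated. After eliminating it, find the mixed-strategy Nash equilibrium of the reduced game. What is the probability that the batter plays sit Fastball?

q = 7/8

The batter's strategy sit Changeup is strictly dominated by sit Curveball: 6 > 4 and 2 > -1. Eliminate sit Changeup.
The pitcher's indifference between Fastball and Curveball determines the batter's mixing probability q:
  the pitcher's payoff from Fastball: q·(-2) + (1−q)·(-3) = q - 3
  the pitcher's payoff from Curveball: q·(-3) + (1−q)·4 = -7q + 4
  q - 3 = -7q + 4  ⇒  8q = 7  ⇒  q = 7/8.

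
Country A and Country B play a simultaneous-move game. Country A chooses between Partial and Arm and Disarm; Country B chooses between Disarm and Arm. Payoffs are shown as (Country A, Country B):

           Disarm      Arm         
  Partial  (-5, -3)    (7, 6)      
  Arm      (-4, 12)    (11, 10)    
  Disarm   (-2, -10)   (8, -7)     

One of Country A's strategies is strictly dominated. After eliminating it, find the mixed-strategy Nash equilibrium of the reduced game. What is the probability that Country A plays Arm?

Country A's strategy Partial is strictly dominated by Disarm: -2 > -5 and 8 > 7. Eliminate Partial.
Country B's indifference between Disarm and Arm determines Country A's mixing probability p:
  Country B's payoff to Disarm: p·12 + (1−p)·(-10) = 22p - 10
  Country B's payoff to Arm: p·10 + (1−p)·(-7) = 17p - 7
  22p - 10 = 17p - 7  ⇒  5p = 3  ⇒  p = 3/5.

p = 3/5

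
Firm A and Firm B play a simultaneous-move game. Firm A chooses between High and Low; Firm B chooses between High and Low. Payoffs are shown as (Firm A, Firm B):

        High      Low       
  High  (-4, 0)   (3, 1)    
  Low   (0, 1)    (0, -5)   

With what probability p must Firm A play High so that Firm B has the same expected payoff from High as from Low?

p = 6/7

Firm A's mix must leave Firm B indifferent between High and Low.
  Firm B's payoff to High: p·0 + (1−p)·1 = -p + 1
  Firm B's payoff to Low: p·1 + (1−p)·(-5) = 6p - 5
  -p + 1 = 6p - 5  ⇒  -7p = -6  ⇒  p = 6/7.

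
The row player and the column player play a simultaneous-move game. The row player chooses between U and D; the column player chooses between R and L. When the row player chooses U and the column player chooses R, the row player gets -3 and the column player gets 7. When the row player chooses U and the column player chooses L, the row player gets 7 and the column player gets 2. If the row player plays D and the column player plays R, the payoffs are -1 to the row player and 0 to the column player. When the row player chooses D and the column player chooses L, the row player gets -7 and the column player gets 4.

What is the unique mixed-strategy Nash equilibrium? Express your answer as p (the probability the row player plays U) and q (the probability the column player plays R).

The row player's mix must leave the column player indifferent between R and L.
  the column player's expected payoff from R: p·7 + (1−p)·0 = 7p
  the column player's expected payoff from L: p·2 + (1−p)·4 = -2p + 4
  7p = -2p + 4  ⇒  9p = 4  ⇒  p = 4/9.
Set the row player's expected payoff from U equal to that from D:
  the row player's payoff to U: q·(-3) + (1−q)·7 = -10q + 7
  the row player's payoff to D: q·(-1) + (1−q)·(-7) = 6q - 7
  -10q + 7 = 6q - 7  ⇒  -16q = -14  ⇒  q = 7/8.

p = 4/9, q = 7/8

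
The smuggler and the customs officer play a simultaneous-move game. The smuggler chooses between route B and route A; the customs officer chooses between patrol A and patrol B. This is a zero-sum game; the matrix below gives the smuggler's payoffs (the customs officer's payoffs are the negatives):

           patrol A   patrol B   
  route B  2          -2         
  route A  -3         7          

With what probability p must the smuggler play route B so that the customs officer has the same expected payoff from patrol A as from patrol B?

The smuggler's mix must leave the customs officer indifferent between patrol A and patrol B.
  the customs officer's expected payoff from patrol A: p·(-2) + (1−p)·3 = -5p + 3
  the customs officer's expected payoff from patrol B: p·2 + (1−p)·(-7) = 9p - 7
  -5p + 3 = 9p - 7  ⇒  -14p = -10  ⇒  p = 5/7.

p = 5/7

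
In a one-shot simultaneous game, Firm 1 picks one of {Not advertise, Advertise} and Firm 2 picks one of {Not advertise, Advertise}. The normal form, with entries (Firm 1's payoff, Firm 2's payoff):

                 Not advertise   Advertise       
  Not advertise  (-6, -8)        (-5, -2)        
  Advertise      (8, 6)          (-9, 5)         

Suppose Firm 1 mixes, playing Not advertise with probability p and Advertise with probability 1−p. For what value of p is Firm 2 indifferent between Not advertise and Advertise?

p = 1/7

For Firm 2 to be willing to mix, Firm 2 must be indifferent between Not advertise and Advertise, which pins down Firm 1's mix.
  Firm 2's payoff to Not advertise: p·(-8) + (1−p)·6 = -14p + 6
  Firm 2's payoff to Advertise: p·(-2) + (1−p)·5 = -7p + 5
  -14p + 6 = -7p + 5  ⇒  -7p = -1  ⇒  p = 1/7.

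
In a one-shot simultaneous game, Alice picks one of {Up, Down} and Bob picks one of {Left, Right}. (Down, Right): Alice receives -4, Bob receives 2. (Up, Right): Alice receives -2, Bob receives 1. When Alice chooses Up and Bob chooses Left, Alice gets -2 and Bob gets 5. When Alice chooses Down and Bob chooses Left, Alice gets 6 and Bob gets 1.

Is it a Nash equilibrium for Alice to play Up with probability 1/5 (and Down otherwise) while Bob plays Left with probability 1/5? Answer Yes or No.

Yes

Check Bob's indifference given Alice's mix p = 1/5:
  payoff from Left = 9/5; payoff from Right = 9/5 — equal.
Check Alice's indifference given Bob's mix q = 1/5:
  payoff from Up = -2; payoff from Down = -2 — equal.
Both players are indifferent, so neither can profitably deviate.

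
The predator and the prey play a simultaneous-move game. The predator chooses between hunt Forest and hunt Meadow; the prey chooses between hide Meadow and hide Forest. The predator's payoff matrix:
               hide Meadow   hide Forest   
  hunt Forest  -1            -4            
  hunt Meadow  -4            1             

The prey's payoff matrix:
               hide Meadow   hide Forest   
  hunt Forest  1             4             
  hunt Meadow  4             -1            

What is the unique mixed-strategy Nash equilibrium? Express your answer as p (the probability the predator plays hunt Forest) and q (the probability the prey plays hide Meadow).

Set the prey's expected payoff from hide Meadow equal to that from hide Forest:
  the prey's expected payoff from hide Meadow: p·1 + (1−p)·4 = -3p + 4
  the prey's expected payoff from hide Forest: p·4 + (1−p)·(-1) = 5p - 1
  -3p + 4 = 5p - 1  ⇒  -8p = -5  ⇒  p = 5/8.
Set the predator's expected payoff from hunt Forest equal to that from hunt Meadow:
  the predator's payoff from hunt Forest: q·(-1) + (1−q)·(-4) = 3q - 4
  the predator's payoff from hunt Meadow: q·(-4) + (1−q)·1 = -5q + 1
  3q - 4 = -5q + 1  ⇒  8q = 5  ⇒  q = 5/8.

p = 5/8, q = 5/8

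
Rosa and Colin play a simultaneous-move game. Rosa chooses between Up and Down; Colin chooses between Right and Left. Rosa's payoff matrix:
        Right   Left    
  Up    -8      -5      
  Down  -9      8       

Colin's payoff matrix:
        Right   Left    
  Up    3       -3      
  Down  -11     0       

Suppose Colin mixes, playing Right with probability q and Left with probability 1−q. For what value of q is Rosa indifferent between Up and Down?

For Rosa to be willing to mix, Rosa must be indifferent between Up and Down, which pins down Colin's mix.
  Rosa's payoff to Up: q·(-8) + (1−q)·(-5) = -3q - 5
  Rosa's payoff to Down: q·(-9) + (1−q)·8 = -17q + 8
  -3q - 5 = -17q + 8  ⇒  14q = 13  ⇒  q = 13/14.

q = 13/14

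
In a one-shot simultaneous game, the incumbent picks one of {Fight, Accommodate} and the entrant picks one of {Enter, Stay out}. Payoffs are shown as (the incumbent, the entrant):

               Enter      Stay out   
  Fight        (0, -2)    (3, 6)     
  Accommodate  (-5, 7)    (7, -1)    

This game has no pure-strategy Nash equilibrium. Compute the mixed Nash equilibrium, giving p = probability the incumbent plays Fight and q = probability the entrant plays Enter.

The incumbent's mix must leave the entrant indifferent between Enter and Stay out.
  the entrant's payoff to Enter: p·(-2) + (1−p)·7 = -9p + 7
  the entrant's payoff to Stay out: p·6 + (1−p)·(-1) = 7p - 1
  -9p + 7 = 7p - 1  ⇒  -16p = -8  ⇒  p = 1/2.
Set the incumbent's expected payoff from Fight equal to that from Accommodate:
  the incumbent's payoff from Fight: q·0 + (1−q)·3 = -3q + 3
  the incumbent's payoff from Accommodate: q·(-5) + (1−q)·7 = -12q + 7
  -3q + 3 = -12q + 7  ⇒  9q = 4  ⇒  q = 4/9.

p = 1/2, q = 4/9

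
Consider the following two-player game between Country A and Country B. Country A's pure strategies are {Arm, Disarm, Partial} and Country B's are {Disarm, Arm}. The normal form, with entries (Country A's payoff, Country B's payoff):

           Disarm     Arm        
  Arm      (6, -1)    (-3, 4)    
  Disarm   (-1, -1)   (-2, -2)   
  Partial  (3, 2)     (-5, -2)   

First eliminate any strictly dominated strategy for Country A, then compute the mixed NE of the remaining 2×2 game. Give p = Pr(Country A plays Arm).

p = 1/6

Country A's strategy Partial is strictly dominated by Arm: 6 > 3 and -3 > -5. Eliminate Partial.
For Country B to be willing to mix, Country B must be indifferent between Disarm and Arm, which pins down Country A's mix.
  Country B's expected payoff from Disarm: p·(-1) + (1−p)·(-1) = -1
  Country B's expected payoff from Arm: p·4 + (1−p)·(-2) = 6p - 2
  -1 = 6p - 2  ⇒  -6p = -1  ⇒  p = 1/6.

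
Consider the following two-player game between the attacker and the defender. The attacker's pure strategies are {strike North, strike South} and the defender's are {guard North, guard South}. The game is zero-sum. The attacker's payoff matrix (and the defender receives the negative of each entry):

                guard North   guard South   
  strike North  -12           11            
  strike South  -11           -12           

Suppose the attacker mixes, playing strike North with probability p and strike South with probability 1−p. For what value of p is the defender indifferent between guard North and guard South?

p = 1/24

The attacker's mix must leave the defender indifferent between guard North and guard South.
  the defender's payoff to guard North: p·12 + (1−p)·11 = p + 11
  the defender's payoff to guard South: p·(-11) + (1−p)·12 = -23p + 12
  p + 11 = -23p + 12  ⇒  24p = 1  ⇒  p = 1/24.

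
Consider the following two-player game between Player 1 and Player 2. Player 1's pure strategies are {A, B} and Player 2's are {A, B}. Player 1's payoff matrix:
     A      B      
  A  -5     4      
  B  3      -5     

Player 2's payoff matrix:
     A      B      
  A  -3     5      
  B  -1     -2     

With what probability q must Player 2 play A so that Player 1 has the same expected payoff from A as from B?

Set Player 1's expected payoff from A equal to that from B:
  Player 1's payoff from A: q·(-5) + (1−q)·4 = -9q + 4
  Player 1's payoff from B: q·3 + (1−q)·(-5) = 8q - 5
  -9q + 4 = 8q - 5  ⇒  -17q = -9  ⇒  q = 9/17.

q = 9/17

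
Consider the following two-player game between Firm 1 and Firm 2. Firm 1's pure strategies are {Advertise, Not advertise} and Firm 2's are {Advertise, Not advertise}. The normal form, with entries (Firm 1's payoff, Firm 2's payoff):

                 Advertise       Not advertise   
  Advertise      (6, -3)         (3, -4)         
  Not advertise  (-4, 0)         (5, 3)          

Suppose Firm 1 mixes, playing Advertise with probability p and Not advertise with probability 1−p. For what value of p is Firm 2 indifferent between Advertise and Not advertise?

For Firm 2 to be willing to mix, Firm 2 must be indifferent between Advertise and Not advertise, which pins down Firm 1's mix.
  Firm 2's expected payoff from Advertise: p·(-3) + (1−p)·0 = -3p
  Firm 2's expected payoff from Not advertise: p·(-4) + (1−p)·3 = -7p + 3
  -3p = -7p + 3  ⇒  4p = 3  ⇒  p = 3/4.

p = 3/4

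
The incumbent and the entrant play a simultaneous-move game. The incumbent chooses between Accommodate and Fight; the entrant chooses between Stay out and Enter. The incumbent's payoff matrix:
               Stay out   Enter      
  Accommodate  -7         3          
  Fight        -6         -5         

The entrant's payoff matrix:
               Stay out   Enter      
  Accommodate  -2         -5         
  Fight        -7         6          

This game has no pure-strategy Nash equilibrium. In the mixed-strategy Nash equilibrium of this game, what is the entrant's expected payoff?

-47/16

For the entrant to be willing to mix, the entrant must be indifferent between Stay out and Enter, which pins down the incumbent's mix.
  the entrant's expected payoff from Stay out: p·(-2) + (1−p)·(-7) = 5p - 7
  the entrant's expected payoff from Enter: p·(-5) + (1−p)·6 = -11p + 6
  5p - 7 = -11p + 6  ⇒  16p = 13  ⇒  p = 13/16.
At equilibrium the entrant is indifferent across columns, so the entrant's payoff equals the payoff from Stay out: (13/16)·(-2) + (3/16)·(-7) = -47/16.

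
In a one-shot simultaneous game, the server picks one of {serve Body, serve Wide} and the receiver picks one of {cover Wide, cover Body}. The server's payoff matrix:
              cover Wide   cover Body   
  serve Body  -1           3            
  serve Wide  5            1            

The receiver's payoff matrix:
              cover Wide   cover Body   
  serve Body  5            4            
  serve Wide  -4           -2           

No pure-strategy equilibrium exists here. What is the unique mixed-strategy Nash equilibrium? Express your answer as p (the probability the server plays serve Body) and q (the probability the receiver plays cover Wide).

p = 2/3, q = 1/4

The receiver's indifference between cover Wide and cover Body determines the server's mixing probability p:
  the receiver's payoff from cover Wide: p·5 + (1−p)·(-4) = 9p - 4
  the receiver's payoff from cover Body: p·4 + (1−p)·(-2) = 6p - 2
  9p - 4 = 6p - 2  ⇒  3p = 2  ⇒  p = 2/3.
Set the server's expected payoff from serve Body equal to that from serve Wide:
  the server's expected payoff from serve Body: q·(-1) + (1−q)·3 = -4q + 3
  the server's expected payoff from serve Wide: q·5 + (1−q)·1 = 4q + 1
  -4q + 3 = 4q + 1  ⇒  -8q = -2  ⇒  q = 1/4.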